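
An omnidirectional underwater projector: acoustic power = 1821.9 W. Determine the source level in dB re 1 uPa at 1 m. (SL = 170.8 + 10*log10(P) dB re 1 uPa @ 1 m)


SL = 170.8 + 10*log10(1821.9) = 170.8 + 32.61 = 203.41

203.41 dB


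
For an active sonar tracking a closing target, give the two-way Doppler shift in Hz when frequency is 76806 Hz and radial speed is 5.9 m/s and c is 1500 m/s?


604.21 Hz


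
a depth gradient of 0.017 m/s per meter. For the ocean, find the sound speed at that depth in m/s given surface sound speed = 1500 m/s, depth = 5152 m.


c = 1500 + 0.017 * 5152 = 1587.584

1587.584 m/s


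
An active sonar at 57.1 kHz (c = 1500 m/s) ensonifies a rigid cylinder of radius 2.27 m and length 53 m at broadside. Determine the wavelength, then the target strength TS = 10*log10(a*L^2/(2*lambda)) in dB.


Step 1: lambda = c/f = 1500/57100 = 0.02627 m
Step 2: TS = 10*log10(a*L^2/(2*lambda)) = 10*log10(2.27*53^2/(2*0.02627)) = 50.84

50.84 dB


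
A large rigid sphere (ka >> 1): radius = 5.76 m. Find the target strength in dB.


9.19 dB


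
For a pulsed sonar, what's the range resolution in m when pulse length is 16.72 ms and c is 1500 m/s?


dR = c*tau/2 = 1500 * 16.72e-3 / 2 = 12.54

12.54 m


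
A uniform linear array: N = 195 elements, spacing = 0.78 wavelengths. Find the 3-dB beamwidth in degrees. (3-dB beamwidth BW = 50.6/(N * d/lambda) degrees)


BW = 50.6 / (195 * 0.78) = 50.6 / 152.1 = 0.33

0.33 deg


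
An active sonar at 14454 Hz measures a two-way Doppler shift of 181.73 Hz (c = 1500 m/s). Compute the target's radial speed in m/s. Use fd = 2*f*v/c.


From fd = 2*f*v/c, v = c*fd/(2*f) = 1500 * 181.73 / (2*14454) = 9.43

9.43 m/s


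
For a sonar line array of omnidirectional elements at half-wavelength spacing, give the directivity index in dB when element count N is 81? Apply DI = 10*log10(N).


DI = 10*log10(81) = 19.08

19.08 dB


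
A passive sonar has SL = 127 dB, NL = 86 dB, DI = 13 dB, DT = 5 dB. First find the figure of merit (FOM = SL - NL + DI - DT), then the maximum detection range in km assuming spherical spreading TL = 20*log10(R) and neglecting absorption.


Step 1: FOM = SL - NL + DI - DT = 127 - 86 + 13 - 5 = 49 dB
Step 2: at max range FOM = TL = 20*log10(R), so R = 10^(49/20) = 281.84 m = 0.28 km

0.28 km


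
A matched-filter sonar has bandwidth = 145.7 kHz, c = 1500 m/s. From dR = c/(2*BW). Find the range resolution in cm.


dR = c/(2*BW) = 1500 / (2 * 145.7e3) = 0.0051 m = 0.51 cm

0.51 cm


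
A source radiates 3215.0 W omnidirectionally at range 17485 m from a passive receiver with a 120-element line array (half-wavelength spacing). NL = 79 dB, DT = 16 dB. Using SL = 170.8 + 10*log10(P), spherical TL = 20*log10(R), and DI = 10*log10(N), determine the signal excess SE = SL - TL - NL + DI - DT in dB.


Step 1: SL = 170.8 + 10*log10(3215.0) = 205.87 dB
Step 2: TL = 20*log10(17485) = 84.85 dB
Step 3: DI = 10*log10(120) = 20.79 dB
Step 4: SE = SL - TL - NL + DI - DT = 205.87 - 84.85 - 79 + 20.79 - 16 = 46.81

46.81 dB


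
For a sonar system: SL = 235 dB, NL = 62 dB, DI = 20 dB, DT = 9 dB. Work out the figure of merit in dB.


184 dB


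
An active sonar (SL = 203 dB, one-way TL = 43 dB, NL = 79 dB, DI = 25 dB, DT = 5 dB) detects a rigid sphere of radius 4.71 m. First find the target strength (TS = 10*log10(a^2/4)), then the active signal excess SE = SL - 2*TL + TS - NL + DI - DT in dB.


Step 1: TS = 10*log10(4.71^2/4) = 7.44 dB
Step 2: SE = SL - 2*TL + TS - NL + DI - DT = 203 - 2*43 + (7.44) - 79 + 25 - 5 = 65.44

65.44 dB


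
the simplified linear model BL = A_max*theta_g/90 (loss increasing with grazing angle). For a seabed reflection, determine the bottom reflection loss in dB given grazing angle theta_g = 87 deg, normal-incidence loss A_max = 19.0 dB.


18.37 dB


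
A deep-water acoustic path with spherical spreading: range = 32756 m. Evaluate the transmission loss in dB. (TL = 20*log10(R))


TL = 20*log10(32756) = 90.31

90.31 dB


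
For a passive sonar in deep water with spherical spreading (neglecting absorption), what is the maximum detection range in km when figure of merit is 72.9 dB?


At max range FOM = TL, so 20*log10(R) = 72.9
R = 10^(72.9/20) = 4415.7 m = 4.42 km

4.42 km


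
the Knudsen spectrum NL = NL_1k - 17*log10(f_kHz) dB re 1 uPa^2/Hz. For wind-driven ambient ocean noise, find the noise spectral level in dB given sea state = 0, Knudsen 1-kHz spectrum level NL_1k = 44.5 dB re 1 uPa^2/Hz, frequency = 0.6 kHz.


NL = NL_1k - 17*log10(f_kHz) = 44.5 - 17*log10(0.6) = 44.5 - (-3.77) = 48.27

48.27 dB


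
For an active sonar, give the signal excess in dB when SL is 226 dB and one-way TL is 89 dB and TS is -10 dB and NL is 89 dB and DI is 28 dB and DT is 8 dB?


-31 dB


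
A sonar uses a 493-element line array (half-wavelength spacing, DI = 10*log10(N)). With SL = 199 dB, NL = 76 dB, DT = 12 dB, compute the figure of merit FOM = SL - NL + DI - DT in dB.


Step 1: DI = 10*log10(493) = 26.93 dB
Step 2: FOM = SL - NL + DI - DT = 199 - 76 + 26.93 - 12 = 137.93

137.93 dB


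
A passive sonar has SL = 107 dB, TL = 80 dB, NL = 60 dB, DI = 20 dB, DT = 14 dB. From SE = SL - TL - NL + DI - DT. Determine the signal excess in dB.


SE = SL - TL - NL + DI - DT = 107 - 80 - 60 + 20 - 14 = -27

-27 dB


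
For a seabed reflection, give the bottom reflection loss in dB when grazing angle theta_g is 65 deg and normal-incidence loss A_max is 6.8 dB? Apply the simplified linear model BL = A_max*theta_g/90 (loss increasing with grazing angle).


BL = A_max * theta_g / 90 = 6.8 * 65 / 90 = 4.91

4.91 dB


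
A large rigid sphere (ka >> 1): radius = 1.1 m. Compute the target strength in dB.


TS = 10*log10(1.1^2 / 4) = 10*log10(0.3025) = -5.19

-5.19 dB


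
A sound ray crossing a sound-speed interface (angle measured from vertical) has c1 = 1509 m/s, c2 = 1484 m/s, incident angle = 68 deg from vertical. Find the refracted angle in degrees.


65.76 deg


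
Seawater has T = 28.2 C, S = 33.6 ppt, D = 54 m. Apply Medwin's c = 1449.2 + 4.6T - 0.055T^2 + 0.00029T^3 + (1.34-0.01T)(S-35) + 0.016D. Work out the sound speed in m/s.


c = 1449.2 + 4.6*28.2 - 0.055*28.2^2 + 0.00029*28.2^3 + (1.34 - 0.01*28.2)*(33.6 - 35) + 0.016*54 = 1541.07

1541.07 m/s


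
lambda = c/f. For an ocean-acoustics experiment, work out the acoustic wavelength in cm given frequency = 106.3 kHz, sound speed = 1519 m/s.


1.43 cm


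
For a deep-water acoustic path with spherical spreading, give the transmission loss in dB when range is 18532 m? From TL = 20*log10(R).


85.36 dB


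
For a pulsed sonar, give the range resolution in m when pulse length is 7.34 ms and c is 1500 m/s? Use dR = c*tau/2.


dR = c*tau/2 = 1500 * 7.34e-3 / 2 = 5.505

5.505 m


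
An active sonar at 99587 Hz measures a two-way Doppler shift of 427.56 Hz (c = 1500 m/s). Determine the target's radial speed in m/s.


3.22 m/s


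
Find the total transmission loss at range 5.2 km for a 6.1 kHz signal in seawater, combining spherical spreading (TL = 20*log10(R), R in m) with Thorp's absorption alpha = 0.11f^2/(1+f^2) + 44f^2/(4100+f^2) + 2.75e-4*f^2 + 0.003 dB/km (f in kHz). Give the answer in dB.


77.0 dB


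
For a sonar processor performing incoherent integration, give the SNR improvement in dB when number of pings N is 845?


14.63 dB


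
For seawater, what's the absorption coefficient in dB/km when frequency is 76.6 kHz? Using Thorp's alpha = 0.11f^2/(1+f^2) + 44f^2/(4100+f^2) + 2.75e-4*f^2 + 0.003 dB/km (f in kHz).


27.628 dB/km


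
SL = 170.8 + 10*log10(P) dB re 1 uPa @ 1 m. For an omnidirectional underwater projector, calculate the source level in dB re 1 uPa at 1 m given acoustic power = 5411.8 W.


208.13 dB


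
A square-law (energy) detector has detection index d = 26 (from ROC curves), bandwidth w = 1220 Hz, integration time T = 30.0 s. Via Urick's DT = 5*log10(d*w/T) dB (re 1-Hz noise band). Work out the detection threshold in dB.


15.12 dB


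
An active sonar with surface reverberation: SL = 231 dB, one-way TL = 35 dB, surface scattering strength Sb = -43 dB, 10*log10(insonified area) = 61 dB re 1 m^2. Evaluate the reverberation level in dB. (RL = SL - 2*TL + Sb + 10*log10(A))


RL = SL - 2*TL + Sb + 10*log10(A) = 231 - 2*35 + (-43) + 61 = 179

179 dB


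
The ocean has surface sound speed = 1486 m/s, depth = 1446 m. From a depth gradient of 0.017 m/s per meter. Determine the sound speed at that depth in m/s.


c = 1486 + 0.017 * 1446 = 1510.582

1510.582 m/s


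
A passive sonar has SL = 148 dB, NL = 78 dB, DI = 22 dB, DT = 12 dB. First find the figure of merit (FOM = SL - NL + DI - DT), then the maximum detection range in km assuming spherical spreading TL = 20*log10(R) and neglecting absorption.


Step 1: FOM = SL - NL + DI - DT = 148 - 78 + 22 - 12 = 80 dB
Step 2: at max range FOM = TL = 20*log10(R), so R = 10^(80/20) = 10000.0 m = 10.0 km

10.0 km


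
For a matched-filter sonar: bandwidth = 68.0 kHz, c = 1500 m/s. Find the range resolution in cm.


1.1 cm


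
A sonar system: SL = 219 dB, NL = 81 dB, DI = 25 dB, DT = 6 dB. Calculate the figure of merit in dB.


FOM = SL - NL + DI - DT = 219 - 81 + 25 - 6 = 157

157 dB


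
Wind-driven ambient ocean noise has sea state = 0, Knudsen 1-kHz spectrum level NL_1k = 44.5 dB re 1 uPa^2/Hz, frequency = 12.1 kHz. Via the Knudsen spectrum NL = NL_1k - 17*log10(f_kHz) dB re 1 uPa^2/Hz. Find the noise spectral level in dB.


NL = NL_1k - 17*log10(f_kHz) = 44.5 - 17*log10(12.1) = 44.5 - (18.41) = 26.09

26.09 dB


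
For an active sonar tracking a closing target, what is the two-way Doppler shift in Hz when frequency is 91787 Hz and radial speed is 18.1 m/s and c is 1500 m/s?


fd = 2*f*v/c = 2 * 91787 * 18.1 / 1500 = 2215.13

2215.13 Hz


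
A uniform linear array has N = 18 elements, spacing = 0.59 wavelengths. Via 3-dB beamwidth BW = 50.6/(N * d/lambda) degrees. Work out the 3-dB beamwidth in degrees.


BW = 50.6 / (18 * 0.59) = 50.6 / 10.62 = 4.76

4.76 deg


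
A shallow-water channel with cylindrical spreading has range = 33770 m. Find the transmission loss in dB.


TL = 10*log10(33770) = 45.29

45.29 dB


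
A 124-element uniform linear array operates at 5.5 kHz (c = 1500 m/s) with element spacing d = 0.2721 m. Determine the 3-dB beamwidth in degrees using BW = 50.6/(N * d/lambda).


0.41 deg


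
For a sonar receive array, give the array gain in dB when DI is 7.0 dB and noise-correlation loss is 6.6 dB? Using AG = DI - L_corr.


AG = DI - L_corr = 7.0 - 6.6 = 0.4

0.4 dB


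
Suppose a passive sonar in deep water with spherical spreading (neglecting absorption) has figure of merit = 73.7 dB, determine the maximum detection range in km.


4.84 km


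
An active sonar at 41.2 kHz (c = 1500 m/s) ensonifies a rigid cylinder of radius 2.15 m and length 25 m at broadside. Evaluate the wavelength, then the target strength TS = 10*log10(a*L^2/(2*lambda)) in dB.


Step 1: lambda = c/f = 1500/41200 = 0.03641 m
Step 2: TS = 10*log10(a*L^2/(2*lambda)) = 10*log10(2.15*25^2/(2*0.03641)) = 42.66

42.66 dB


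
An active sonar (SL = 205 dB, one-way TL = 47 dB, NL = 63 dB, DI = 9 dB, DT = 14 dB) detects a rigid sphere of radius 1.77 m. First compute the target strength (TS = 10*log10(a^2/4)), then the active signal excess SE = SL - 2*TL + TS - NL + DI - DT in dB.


Step 1: TS = 10*log10(1.77^2/4) = -1.06 dB
Step 2: SE = SL - 2*TL + TS - NL + DI - DT = 205 - 2*47 + (-1.06) - 63 + 9 - 14 = 41.94

41.94 dB


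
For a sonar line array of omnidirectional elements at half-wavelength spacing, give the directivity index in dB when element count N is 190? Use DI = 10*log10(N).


DI = 10*log10(190) = 22.79

22.79 dB


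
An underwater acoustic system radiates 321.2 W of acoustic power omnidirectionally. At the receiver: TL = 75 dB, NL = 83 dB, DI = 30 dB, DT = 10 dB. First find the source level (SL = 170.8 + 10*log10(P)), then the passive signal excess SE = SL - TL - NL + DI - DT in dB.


Step 1: SL = 170.8 + 10*log10(321.2) = 195.87 dB
Step 2: SE = SL - TL - NL + DI - DT = 195.87 - 75 - 83 + 30 - 10 = 57.87

57.87 dB


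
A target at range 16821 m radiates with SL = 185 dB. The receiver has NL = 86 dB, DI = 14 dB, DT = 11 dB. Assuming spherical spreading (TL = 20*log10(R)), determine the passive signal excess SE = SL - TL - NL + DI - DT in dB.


17.48 dB


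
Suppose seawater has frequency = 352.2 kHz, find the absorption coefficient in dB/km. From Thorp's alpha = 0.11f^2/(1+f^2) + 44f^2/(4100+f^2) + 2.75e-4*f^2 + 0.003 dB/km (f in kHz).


f^2 = 124044.84
alpha = 0.11*124044.84/(1+124044.84) + 44*124044.84/(4100+124044.84) + 2.75e-4*124044.84 + 0.003 = 76.818

76.818 dB/km


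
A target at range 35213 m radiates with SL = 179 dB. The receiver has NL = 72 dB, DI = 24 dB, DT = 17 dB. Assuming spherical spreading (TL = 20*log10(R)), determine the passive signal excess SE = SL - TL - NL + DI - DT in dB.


Step 1: TL = 20*log10(35213) = 90.93 dB
Step 2: SE = 179 - 90.93 - 72 + 24 - 17 = 23.07

23.07 dB


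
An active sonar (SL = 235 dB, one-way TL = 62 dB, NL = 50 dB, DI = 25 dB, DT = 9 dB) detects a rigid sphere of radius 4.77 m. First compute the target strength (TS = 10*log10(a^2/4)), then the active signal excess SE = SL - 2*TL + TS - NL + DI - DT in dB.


Step 1: TS = 10*log10(4.77^2/4) = 7.55 dB
Step 2: SE = SL - 2*TL + TS - NL + DI - DT = 235 - 2*62 + (7.55) - 50 + 25 - 9 = 84.55

84.55 dB


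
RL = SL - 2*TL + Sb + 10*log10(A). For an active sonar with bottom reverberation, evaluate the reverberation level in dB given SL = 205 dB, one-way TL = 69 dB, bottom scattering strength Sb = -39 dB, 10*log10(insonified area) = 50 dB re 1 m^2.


RL = SL - 2*TL + Sb + 10*log10(A) = 205 - 2*69 + (-39) + 50 = 78

78 dB


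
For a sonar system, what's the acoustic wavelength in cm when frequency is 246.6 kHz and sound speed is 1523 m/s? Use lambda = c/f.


lambda = c/f = 1523 / 246600 = 0.0062 m = 0.62 cm

0.62 cm


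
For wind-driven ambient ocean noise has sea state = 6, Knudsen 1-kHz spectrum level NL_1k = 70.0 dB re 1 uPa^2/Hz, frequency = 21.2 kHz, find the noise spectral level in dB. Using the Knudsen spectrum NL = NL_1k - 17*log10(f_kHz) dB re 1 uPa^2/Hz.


47.45 dB


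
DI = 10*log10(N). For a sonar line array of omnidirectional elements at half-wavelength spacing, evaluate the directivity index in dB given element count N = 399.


DI = 10*log10(399) = 26.01

26.01 dB


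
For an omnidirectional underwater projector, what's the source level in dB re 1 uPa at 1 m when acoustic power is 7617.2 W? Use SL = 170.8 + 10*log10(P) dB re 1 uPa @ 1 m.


SL = 170.8 + 10*log10(7617.2) = 170.8 + 38.82 = 209.62

209.62 dB


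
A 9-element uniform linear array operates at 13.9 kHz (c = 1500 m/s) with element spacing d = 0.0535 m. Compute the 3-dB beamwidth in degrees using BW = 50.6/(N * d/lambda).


Step 1: lambda = 1500/13900 = 0.10791 m
Step 2: d/lambda = 0.0535/0.10791 = 0.4958
Step 3: BW = 50.6/(N * d/lambda) = 50.6/(9 * 0.4958) = 11.34

11.34 deg


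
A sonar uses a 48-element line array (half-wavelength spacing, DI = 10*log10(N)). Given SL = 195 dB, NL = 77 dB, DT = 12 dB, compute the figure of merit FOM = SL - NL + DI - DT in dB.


Step 1: DI = 10*log10(48) = 16.81 dB
Step 2: FOM = SL - NL + DI - DT = 195 - 77 + 16.81 - 12 = 122.81

122.81 dB


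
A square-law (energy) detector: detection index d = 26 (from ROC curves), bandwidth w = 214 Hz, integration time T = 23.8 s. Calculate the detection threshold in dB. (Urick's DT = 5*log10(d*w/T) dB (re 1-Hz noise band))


DT = 5*log10(d*w/T) = 5*log10(26 * 214 / 23.8) = 5*log10(233.78) = 11.84

11.84 dB


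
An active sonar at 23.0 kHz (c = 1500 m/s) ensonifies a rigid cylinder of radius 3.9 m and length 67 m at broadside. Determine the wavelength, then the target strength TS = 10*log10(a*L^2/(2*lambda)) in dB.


Step 1: lambda = c/f = 1500/23000 = 0.06522 m
Step 2: TS = 10*log10(a*L^2/(2*lambda)) = 10*log10(3.9*67^2/(2*0.06522)) = 51.28

51.28 dB


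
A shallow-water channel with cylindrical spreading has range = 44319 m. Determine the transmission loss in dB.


TL = 10*log10(44319) = 46.47

46.47 dB


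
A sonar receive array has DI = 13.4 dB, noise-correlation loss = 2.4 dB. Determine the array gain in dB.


AG = DI - L_corr = 13.4 - 2.4 = 11.0

11.0 dB


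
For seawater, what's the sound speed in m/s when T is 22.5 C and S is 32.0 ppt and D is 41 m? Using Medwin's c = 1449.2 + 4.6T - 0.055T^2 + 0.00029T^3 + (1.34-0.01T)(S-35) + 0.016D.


c = 1449.2 + 4.6*22.5 - 0.055*22.5^2 + 0.00029*22.5^3 + (1.34 - 0.01*22.5)*(32.0 - 35) + 0.016*41 = 1525.47

1525.47 m/s


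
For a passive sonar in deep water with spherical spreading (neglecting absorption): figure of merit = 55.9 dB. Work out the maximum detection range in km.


0.62 km


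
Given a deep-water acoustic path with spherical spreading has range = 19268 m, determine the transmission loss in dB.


TL = 20*log10(19268) = 85.7

85.7 dB


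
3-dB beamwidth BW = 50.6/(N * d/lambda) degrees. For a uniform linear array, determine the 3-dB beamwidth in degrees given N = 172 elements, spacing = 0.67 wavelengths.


BW = 50.6 / (172 * 0.67) = 50.6 / 115.24 = 0.44

0.44 deg


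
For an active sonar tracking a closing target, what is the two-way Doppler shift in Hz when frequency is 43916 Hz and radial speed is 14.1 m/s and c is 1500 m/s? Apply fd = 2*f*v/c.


fd = 2*f*v/c = 2 * 43916 * 14.1 / 1500 = 825.62

825.62 Hz


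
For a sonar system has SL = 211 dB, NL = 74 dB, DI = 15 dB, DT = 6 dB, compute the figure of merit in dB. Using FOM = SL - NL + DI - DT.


146 dB


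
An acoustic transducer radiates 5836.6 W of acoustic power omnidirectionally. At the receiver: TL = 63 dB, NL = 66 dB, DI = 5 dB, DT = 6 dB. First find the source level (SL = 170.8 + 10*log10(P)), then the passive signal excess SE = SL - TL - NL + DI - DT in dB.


Step 1: SL = 170.8 + 10*log10(5836.6) = 208.46 dB
Step 2: SE = SL - TL - NL + DI - DT = 208.46 - 63 - 66 + 5 - 6 = 78.46

78.46 dB


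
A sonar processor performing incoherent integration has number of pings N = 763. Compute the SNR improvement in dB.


14.41 dB


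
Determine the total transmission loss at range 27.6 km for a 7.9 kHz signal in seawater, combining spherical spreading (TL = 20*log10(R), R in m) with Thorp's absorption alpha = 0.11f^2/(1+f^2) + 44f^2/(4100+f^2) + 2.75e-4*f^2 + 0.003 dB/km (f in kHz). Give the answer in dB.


Step 1 (Thorp): alpha = 0.11*62.41/(1+62.41) + 44*62.41/(4100+62.41) + 2.75e-4*62.41 + 0.003 = 0.7882 dB/km
Step 2: TL_spread = 20*log10(27600) = 88.82 dB
Step 3: TL_abs = alpha*R = 0.7882 * 27.6 = 21.75 dB
Step 4: TL_total = 88.82 + 21.75 = 110.57

110.57 dB


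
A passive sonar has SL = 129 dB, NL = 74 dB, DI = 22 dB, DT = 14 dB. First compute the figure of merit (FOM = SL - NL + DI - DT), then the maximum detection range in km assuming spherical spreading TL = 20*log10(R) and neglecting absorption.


Step 1: FOM = SL - NL + DI - DT = 129 - 74 + 22 - 14 = 63 dB
Step 2: at max range FOM = TL = 20*log10(R), so R = 10^(63/20) = 1412.54 m = 1.41 km

1.41 km


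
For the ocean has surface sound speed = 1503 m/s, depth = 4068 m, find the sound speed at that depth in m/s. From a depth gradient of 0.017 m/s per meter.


c = 1503 + 0.017 * 4068 = 1572.156

1572.156 m/s


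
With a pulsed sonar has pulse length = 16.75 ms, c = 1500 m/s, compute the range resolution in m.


dR = c*tau/2 = 1500 * 16.75e-3 / 2 = 12.5625

12.5625 m


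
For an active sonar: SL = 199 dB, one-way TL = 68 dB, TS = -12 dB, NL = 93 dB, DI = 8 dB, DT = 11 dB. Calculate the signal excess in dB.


SE = SL - 2*TL + TS - NL + DI - DT = 199 - 2*68 + (-12) - 93 + 8 - 11 = -45

-45 dB


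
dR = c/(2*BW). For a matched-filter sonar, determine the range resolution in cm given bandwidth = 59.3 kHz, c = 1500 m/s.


1.26 cm


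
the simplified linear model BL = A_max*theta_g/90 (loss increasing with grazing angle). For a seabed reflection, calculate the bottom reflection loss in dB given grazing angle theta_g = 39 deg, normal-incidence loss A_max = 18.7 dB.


8.1 dB


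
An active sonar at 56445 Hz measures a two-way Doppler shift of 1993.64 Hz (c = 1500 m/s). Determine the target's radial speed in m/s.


From fd = 2*f*v/c, v = c*fd/(2*f) = 1500 * 1993.64 / (2*56445) = 26.49

26.49 m/s


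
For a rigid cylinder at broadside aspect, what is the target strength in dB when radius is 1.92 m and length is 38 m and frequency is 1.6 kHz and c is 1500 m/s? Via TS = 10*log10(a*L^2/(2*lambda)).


31.7 dB


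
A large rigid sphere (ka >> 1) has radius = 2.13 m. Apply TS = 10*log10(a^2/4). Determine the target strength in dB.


0.55 dB


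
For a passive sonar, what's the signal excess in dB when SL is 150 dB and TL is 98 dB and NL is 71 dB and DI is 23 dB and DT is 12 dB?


-8 dB


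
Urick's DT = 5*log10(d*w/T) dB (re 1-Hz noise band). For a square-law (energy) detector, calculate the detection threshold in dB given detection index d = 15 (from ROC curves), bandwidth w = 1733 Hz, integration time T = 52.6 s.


DT = 5*log10(d*w/T) = 5*log10(15 * 1733 / 52.6) = 5*log10(494.2) = 13.47

13.47 dB


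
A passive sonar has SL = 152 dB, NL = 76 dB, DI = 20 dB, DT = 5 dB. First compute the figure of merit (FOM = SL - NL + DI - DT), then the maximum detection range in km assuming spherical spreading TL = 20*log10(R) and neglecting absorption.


Step 1: FOM = SL - NL + DI - DT = 152 - 76 + 20 - 5 = 91 dB
Step 2: at max range FOM = TL = 20*log10(R), so R = 10^(91/20) = 35481.34 m = 35.48 km

35.48 km


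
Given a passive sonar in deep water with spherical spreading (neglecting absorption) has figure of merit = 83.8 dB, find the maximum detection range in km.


At max range FOM = TL, so 20*log10(R) = 83.8
R = 10^(83.8/20) = 15488.17 m = 15.49 km

15.49 km


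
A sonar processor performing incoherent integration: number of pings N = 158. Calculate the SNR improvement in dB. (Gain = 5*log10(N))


Gain = 5*log10(158) = 10.99

10.99 dB


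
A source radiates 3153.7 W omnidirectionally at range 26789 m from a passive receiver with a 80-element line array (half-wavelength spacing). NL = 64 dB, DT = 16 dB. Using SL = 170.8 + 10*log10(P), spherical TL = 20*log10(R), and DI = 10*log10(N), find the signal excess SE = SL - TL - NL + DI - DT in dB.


Step 1: SL = 170.8 + 10*log10(3153.7) = 205.79 dB
Step 2: TL = 20*log10(26789) = 88.56 dB
Step 3: DI = 10*log10(80) = 19.03 dB
Step 4: SE = SL - TL - NL + DI - DT = 205.79 - 88.56 - 64 + 19.03 - 16 = 56.26

56.26 dB


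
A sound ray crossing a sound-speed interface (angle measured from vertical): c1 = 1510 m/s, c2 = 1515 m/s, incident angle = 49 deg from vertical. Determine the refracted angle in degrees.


sin(theta2) = (c2/c1)*sin(theta1) = (1515/1510)*sin(49 deg) = 0.75721
theta2 = arcsin(0.75721) = 49.22

49.22 deg


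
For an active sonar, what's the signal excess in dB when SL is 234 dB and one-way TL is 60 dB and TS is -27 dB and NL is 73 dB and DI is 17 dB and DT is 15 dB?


SE = SL - 2*TL + TS - NL + DI - DT = 234 - 2*60 + (-27) - 73 + 17 - 15 = 16

16 dB


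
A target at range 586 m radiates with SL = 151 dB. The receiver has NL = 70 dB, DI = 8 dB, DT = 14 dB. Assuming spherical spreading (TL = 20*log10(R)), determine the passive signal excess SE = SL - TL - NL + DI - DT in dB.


Step 1: TL = 20*log10(586) = 55.36 dB
Step 2: SE = 151 - 55.36 - 70 + 8 - 14 = 19.64

19.64 dB


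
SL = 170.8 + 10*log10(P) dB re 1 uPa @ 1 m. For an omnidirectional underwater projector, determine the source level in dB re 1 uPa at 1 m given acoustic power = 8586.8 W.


SL = 170.8 + 10*log10(8586.8) = 170.8 + 39.34 = 210.14

210.14 dB


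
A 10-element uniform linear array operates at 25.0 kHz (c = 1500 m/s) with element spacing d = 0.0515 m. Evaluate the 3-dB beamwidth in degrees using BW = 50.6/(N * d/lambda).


5.9 deg


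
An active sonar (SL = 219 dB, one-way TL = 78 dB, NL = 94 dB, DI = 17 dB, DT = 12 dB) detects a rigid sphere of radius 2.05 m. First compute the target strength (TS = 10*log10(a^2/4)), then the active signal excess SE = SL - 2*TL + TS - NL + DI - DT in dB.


Step 1: TS = 10*log10(2.05^2/4) = 0.21 dB
Step 2: SE = SL - 2*TL + TS - NL + DI - DT = 219 - 2*78 + (0.21) - 94 + 17 - 12 = -25.79

-25.79 dB


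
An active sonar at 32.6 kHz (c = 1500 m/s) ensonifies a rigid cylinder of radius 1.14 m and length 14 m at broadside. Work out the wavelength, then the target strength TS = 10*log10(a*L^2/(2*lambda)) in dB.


Step 1: lambda = c/f = 1500/32600 = 0.04601 m
Step 2: TS = 10*log10(a*L^2/(2*lambda)) = 10*log10(1.14*14^2/(2*0.04601)) = 33.85

33.85 dB


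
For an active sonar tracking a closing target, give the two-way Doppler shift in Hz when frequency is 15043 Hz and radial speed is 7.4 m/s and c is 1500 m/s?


fd = 2*f*v/c = 2 * 15043 * 7.4 / 1500 = 148.42

148.42 Hz


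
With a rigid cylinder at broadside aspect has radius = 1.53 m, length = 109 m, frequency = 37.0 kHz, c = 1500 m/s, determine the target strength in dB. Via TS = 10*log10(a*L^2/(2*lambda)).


lambda = 1500/37000 = 0.04054 m
TS = 10*log10(1.53*109^2/(2*0.04054)) = 53.51

53.51 dB


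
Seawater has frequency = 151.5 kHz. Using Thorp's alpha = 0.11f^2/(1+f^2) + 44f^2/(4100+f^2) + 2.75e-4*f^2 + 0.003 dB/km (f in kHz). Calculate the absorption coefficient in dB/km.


f^2 = 22952.25
alpha = 0.11*22952.25/(1+22952.25) + 44*22952.25/(4100+22952.25) + 2.75e-4*22952.25 + 0.003 = 43.756

43.756 dB/km


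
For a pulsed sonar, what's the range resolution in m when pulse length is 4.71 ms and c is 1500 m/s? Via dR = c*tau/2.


3.5325 m


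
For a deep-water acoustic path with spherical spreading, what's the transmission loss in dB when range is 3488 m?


TL = 20*log10(3488) = 70.85

70.85 dB


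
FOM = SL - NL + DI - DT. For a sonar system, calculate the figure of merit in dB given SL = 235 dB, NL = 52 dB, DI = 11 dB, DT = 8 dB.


FOM = SL - NL + DI - DT = 235 - 52 + 11 - 8 = 186

186 dB


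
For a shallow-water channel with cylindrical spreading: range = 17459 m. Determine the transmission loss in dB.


TL = 10*log10(17459) = 42.42

42.42 dB


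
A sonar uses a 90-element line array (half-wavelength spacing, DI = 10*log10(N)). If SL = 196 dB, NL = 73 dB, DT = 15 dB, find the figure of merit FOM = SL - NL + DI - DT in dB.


Step 1: DI = 10*log10(90) = 19.54 dB
Step 2: FOM = SL - NL + DI - DT = 196 - 73 + 19.54 - 15 = 127.54

127.54 dB


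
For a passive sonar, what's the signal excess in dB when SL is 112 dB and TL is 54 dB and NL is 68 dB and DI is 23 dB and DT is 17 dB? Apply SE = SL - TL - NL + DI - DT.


SE = SL - TL - NL + DI - DT = 112 - 54 - 68 + 23 - 17 = -4

-4 dB


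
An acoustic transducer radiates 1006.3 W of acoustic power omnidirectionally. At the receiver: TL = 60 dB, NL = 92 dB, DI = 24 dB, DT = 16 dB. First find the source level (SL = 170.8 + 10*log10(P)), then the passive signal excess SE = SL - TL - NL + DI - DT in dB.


Step 1: SL = 170.8 + 10*log10(1006.3) = 200.83 dB
Step 2: SE = SL - TL - NL + DI - DT = 200.83 - 60 - 92 + 24 - 16 = 56.83

56.83 dB


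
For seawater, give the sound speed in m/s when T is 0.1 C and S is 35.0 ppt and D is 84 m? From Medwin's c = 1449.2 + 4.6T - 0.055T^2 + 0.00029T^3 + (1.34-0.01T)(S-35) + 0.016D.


1451.0 m/s


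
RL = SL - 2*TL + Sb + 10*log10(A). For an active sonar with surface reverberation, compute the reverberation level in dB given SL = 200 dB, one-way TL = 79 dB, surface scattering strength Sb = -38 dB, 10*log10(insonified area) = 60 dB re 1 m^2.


64 dB


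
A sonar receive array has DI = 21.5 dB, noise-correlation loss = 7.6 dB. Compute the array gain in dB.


13.9 dB


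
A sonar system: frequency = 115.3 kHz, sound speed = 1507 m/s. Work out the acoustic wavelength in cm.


lambda = c/f = 1507 / 115300 = 0.0131 m = 1.31 cm

1.31 cm


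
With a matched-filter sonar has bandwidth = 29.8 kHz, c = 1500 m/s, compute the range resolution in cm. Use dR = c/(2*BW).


2.52 cm


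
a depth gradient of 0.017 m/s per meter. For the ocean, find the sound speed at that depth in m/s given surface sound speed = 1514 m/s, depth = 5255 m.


1603.335 m/s


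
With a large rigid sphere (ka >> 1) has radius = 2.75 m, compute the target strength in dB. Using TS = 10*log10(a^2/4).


TS = 10*log10(2.75^2 / 4) = 10*log10(1.890625) = 2.77

2.77 dB


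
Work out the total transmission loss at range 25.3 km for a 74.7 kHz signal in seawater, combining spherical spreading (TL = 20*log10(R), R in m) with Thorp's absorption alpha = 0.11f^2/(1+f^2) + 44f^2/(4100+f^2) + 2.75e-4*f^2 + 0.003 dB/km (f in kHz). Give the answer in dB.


Step 1 (Thorp): alpha = 0.11*5580.09/(1+5580.09) + 44*5580.09/(4100+5580.09) + 2.75e-4*5580.09 + 0.003 = 27.0113 dB/km
Step 2: TL_spread = 20*log10(25300) = 88.06 dB
Step 3: TL_abs = alpha*R = 27.0113 * 25.3 = 683.39 dB
Step 4: TL_total = 88.06 + 683.39 = 771.45

771.45 dB


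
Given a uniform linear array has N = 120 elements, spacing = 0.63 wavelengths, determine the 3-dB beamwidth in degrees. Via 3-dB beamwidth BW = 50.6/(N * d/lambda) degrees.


0.67 deg


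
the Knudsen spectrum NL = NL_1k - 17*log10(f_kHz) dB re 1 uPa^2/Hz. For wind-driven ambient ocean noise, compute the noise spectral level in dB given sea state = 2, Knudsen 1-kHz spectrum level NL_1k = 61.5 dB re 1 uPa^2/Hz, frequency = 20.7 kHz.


NL = NL_1k - 17*log10(f_kHz) = 61.5 - 17*log10(20.7) = 61.5 - (22.37) = 39.13

39.13 dB


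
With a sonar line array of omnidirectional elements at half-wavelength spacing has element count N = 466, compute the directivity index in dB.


26.68 dB


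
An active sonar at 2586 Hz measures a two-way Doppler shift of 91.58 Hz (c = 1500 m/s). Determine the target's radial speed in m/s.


26.56 m/s


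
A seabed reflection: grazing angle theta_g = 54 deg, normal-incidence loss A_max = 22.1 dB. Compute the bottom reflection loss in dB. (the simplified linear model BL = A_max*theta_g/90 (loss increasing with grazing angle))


BL = A_max * theta_g / 90 = 22.1 * 54 / 90 = 13.26

13.26 dB


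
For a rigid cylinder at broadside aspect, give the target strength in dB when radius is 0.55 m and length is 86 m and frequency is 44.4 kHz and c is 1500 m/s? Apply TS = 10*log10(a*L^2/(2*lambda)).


lambda = 1500/44400 = 0.03378 m
TS = 10*log10(0.55*86^2/(2*0.03378)) = 47.8

47.8 dB


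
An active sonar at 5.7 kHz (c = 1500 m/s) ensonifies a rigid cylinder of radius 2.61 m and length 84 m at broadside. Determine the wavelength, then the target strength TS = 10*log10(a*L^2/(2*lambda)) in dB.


Step 1: lambda = c/f = 1500/5700 = 0.26316 m
Step 2: TS = 10*log10(a*L^2/(2*lambda)) = 10*log10(2.61*84^2/(2*0.26316)) = 45.44

45.44 dB


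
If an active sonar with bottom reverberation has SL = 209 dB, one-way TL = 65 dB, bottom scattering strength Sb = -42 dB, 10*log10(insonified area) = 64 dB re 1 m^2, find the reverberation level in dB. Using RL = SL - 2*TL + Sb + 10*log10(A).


RL = SL - 2*TL + Sb + 10*log10(A) = 209 - 2*65 + (-42) + 64 = 101

101 dB


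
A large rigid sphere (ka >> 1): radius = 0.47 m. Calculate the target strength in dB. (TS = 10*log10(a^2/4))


-12.58 dB


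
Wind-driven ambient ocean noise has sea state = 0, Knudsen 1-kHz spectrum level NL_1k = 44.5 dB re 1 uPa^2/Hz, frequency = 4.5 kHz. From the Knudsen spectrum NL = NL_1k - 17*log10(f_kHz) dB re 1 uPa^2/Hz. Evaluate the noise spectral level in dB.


33.4 dB


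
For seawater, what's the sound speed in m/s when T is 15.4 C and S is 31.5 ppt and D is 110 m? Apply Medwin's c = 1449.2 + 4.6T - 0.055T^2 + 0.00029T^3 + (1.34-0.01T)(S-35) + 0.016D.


c = 1449.2 + 4.6*15.4 - 0.055*15.4^2 + 0.00029*15.4^3 + (1.34 - 0.01*15.4)*(31.5 - 35) + 0.016*110 = 1505.66

1505.66 m/s


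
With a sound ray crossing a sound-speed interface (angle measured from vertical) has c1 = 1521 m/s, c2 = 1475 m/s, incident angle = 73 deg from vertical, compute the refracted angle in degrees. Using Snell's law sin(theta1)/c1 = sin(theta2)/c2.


sin(theta2) = (c2/c1)*sin(theta1) = (1475/1521)*sin(73 deg) = 0.92738
theta2 = arcsin(0.92738) = 68.03

68.03 deg


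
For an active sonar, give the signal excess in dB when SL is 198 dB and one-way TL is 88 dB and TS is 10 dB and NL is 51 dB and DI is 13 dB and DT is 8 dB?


-14 dB


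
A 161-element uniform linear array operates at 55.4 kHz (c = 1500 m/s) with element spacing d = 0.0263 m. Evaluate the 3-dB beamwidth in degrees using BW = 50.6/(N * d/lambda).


Step 1: lambda = 1500/55400 = 0.02708 m
Step 2: d/lambda = 0.0263/0.02708 = 0.9712
Step 3: BW = 50.6/(N * d/lambda) = 50.6/(161 * 0.9712) = 0.32

0.32 deg


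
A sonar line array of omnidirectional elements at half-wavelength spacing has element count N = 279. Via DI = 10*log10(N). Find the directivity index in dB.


DI = 10*log10(279) = 24.46

24.46 dB


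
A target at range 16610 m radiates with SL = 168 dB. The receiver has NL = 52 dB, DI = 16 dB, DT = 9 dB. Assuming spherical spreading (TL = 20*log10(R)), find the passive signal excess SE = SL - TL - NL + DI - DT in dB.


38.59 dB


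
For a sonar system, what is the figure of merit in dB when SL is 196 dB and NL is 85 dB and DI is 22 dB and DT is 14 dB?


FOM = SL - NL + DI - DT = 196 - 85 + 22 - 14 = 119

119 dB


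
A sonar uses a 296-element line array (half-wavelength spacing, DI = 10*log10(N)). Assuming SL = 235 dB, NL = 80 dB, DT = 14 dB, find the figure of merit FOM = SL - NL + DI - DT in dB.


165.71 dB


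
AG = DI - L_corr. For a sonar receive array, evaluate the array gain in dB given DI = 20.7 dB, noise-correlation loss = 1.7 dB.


AG = DI - L_corr = 20.7 - 1.7 = 19.0

19.0 dB


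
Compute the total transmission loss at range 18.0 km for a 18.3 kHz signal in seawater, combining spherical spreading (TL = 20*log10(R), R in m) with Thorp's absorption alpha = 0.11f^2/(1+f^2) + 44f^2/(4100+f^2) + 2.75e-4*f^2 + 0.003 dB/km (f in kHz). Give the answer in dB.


Step 1 (Thorp): alpha = 0.11*334.89/(1+334.89) + 44*334.89/(4100+334.89) + 2.75e-4*334.89 + 0.003 = 3.5273 dB/km
Step 2: TL_spread = 20*log10(18000) = 85.11 dB
Step 3: TL_abs = alpha*R = 3.5273 * 18.0 = 63.49 dB
Step 4: TL_total = 85.11 + 63.49 = 148.6

148.6 dB


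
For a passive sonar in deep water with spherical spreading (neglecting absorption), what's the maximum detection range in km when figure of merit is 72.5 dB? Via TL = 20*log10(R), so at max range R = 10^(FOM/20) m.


At max range FOM = TL, so 20*log10(R) = 72.5
R = 10^(72.5/20) = 4216.97 m = 4.22 km

4.22 km


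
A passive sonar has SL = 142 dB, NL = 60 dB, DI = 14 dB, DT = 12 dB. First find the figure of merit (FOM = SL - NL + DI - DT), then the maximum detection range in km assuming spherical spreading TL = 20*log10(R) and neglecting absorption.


Step 1: FOM = SL - NL + DI - DT = 142 - 60 + 14 - 12 = 84 dB
Step 2: at max range FOM = TL = 20*log10(R), so R = 10^(84/20) = 15848.93 m = 15.85 km

15.85 km


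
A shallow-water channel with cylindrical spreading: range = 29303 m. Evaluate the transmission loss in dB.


TL = 10*log10(29303) = 44.67

44.67 dB


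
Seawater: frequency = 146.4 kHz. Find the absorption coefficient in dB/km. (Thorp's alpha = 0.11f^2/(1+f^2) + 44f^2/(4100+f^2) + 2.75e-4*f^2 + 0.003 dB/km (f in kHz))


42.942 dB/km


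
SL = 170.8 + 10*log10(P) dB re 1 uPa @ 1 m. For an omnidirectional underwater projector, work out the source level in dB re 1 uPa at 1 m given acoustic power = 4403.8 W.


SL = 170.8 + 10*log10(4403.8) = 170.8 + 36.44 = 207.24

207.24 dB


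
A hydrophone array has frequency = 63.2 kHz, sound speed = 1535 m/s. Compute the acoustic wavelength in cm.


lambda = c/f = 1535 / 63200 = 0.0243 m = 2.43 cm

2.43 cm


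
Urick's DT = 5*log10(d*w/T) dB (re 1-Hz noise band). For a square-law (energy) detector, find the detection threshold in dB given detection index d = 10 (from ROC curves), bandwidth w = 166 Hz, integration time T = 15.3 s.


DT = 5*log10(d*w/T) = 5*log10(10 * 166 / 15.3) = 5*log10(108.5) = 10.18

10.18 dB


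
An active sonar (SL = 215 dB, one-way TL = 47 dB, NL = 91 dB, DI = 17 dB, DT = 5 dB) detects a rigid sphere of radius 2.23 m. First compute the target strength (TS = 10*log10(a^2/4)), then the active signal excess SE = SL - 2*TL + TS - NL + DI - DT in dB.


Step 1: TS = 10*log10(2.23^2/4) = 0.95 dB
Step 2: SE = SL - 2*TL + TS - NL + DI - DT = 215 - 2*47 + (0.95) - 91 + 17 - 5 = 42.95

42.95 dB


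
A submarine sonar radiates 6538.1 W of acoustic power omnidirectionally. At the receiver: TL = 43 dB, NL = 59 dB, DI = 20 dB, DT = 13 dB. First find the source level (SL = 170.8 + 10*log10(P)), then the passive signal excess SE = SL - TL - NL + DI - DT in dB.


Step 1: SL = 170.8 + 10*log10(6538.1) = 208.95 dB
Step 2: SE = SL - TL - NL + DI - DT = 208.95 - 43 - 59 + 20 - 13 = 113.95

113.95 dB


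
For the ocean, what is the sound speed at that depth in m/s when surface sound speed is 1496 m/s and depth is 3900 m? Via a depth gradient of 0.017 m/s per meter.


c = 1496 + 0.017 * 3900 = 1562.3

1562.3 m/s


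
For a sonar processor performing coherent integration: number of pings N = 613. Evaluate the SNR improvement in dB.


Gain = 10*log10(613) = 27.87

27.87 dB


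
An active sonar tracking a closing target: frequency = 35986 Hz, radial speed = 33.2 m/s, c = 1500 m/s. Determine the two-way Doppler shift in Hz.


fd = 2*f*v/c = 2 * 35986 * 33.2 / 1500 = 1592.98

1592.98 Hz


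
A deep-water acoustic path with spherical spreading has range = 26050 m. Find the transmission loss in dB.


TL = 20*log10(26050) = 88.32

88.32 dB


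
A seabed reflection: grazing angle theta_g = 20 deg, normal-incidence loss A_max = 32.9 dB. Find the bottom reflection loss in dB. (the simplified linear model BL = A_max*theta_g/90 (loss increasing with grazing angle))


7.31 dB


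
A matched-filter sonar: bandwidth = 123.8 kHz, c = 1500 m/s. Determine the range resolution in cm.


0.61 cm


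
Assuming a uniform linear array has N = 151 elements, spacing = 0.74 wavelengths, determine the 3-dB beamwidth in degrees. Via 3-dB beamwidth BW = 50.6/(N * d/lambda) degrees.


0.45 deg


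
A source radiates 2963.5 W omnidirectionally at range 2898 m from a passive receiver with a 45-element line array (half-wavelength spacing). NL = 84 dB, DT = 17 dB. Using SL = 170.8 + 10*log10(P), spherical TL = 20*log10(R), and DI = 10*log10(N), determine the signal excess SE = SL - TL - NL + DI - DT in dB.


Step 1: SL = 170.8 + 10*log10(2963.5) = 205.52 dB
Step 2: TL = 20*log10(2898) = 69.24 dB
Step 3: DI = 10*log10(45) = 16.53 dB
Step 4: SE = SL - TL - NL + DI - DT = 205.52 - 69.24 - 84 + 16.53 - 17 = 51.81

51.81 dB


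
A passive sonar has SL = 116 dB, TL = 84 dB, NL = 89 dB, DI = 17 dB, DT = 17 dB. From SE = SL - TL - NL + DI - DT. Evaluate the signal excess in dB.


-57 dB


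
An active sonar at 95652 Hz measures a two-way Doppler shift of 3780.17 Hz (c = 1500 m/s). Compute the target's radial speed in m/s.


From fd = 2*f*v/c, v = c*fd/(2*f) = 1500 * 3780.17 / (2*95652) = 29.64

29.64 m/s


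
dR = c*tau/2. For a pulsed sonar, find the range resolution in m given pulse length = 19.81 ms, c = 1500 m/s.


dR = c*tau/2 = 1500 * 19.81e-3 / 2 = 14.8575

14.8575 m


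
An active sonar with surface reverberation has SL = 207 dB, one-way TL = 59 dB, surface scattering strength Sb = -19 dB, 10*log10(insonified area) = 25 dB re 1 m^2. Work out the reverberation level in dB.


RL = SL - 2*TL + Sb + 10*log10(A) = 207 - 2*59 + (-19) + 25 = 95

95 dB
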